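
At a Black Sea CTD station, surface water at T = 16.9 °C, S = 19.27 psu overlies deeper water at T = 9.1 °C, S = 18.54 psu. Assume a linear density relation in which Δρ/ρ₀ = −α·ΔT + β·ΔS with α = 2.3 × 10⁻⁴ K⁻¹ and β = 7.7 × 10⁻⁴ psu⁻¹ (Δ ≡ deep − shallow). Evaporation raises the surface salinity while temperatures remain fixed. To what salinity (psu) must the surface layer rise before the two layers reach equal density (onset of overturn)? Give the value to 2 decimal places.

20.87 psu

Neutral buoyancy requires −α(T_deep − T_surf) + β(S_deep − S_surf′) = 0.
S_surf′ = S_deep − (α/β)·ΔT = 18.54 − (2.3 × 10⁻⁴/7.7 × 10⁻⁴)·(-7.8) = 20.8699 psu.
Increase required: 20.8699 − 19.27 = 1.5999 psu.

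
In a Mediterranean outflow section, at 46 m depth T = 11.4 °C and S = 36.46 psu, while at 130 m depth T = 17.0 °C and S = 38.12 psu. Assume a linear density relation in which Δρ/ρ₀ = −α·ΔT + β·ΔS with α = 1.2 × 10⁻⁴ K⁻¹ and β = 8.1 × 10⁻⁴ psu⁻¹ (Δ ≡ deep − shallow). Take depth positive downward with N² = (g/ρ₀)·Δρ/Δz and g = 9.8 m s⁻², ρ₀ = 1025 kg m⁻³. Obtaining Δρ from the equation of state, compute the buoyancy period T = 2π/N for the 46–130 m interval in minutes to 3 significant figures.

11.8 min

ΔT = +5.6 K, ΔS = +1.66 psu (deep − shallow).
Δρ/ρ₀ = −αΔT + βΔS = -6.72 × 10⁻⁴ + 1.3446 × 10⁻³ = 6.726 × 10⁻⁴, so Δρ ≈ 0.6894 kg m⁻³.
N² = (g/ρ₀)·Δρ/Δz = g·(Δρ/ρ₀)/Δz = 9.8 × 6.726 × 10⁻⁴ / 84 = 7.8470 × 10⁻⁵ s⁻².
N = √(7.8470 × 10⁻⁵) = 8.8583 × 10⁻³ rad s⁻¹ → T = 2π/N = 709.30 s = 11.822 min ≈ 11.8 min.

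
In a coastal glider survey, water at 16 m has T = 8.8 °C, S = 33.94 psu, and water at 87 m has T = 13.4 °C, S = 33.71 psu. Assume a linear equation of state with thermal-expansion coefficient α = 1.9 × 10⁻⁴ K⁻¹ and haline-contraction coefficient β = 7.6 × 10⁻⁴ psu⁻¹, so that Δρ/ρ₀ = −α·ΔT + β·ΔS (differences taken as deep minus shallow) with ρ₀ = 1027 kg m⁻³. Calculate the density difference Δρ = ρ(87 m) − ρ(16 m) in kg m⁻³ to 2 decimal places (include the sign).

-1.08 kg m⁻³

ΔT = +4.6 K, ΔS = -0.23 psu (deep − shallow).
Δρ/ρ₀ = −(1.9 × 10⁻⁴)(+4.6) + (7.6 × 10⁻⁴)(-0.23) = -1.0488 × 10⁻³.
Δρ = 1027 × (-1.0488 × 10⁻³) = -1.08 kg m⁻³.
Negative Δρ: lighter below, statically unstable.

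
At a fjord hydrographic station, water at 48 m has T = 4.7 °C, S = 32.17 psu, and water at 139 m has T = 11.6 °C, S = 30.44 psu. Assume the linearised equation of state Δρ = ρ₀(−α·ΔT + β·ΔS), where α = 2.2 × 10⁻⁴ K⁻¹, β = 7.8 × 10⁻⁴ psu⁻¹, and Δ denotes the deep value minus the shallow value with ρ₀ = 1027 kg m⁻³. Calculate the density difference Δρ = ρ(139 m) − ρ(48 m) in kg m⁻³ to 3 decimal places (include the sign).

-2.945 kg m⁻³

ΔT = +6.9 K, ΔS = -1.73 psu (deep − shallow).
Δρ/ρ₀ = −(2.2 × 10⁻⁴)(+6.9) + (7.8 × 10⁻⁴)(-1.73) = -2.8674 × 10⁻³.
Δρ = 1027 × (-2.8674 × 10⁻³) = -2.945 kg m⁻³.
Negative Δρ: lighter below, statically unstable.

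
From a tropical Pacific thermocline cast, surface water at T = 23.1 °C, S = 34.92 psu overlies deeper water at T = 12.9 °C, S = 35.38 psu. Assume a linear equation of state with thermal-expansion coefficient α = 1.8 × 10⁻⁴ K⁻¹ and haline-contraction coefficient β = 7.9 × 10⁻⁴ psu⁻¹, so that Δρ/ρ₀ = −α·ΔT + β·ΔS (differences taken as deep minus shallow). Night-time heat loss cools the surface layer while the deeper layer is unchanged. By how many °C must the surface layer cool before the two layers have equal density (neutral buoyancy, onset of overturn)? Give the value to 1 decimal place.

12.2 °C

Neutral buoyancy requires Δρ = 0, i.e. −α(T_deep − T_surf′) + β(S_deep − S_surf) = 0.
T_surf′ = T_deep − (β/α)·ΔS = 12.9 − (7.9 × 10⁻⁴/1.8 × 10⁻⁴)·(+0.46) = 10.881 °C.
Cooling required: 23.1 − (10.881) = 12.219 °C.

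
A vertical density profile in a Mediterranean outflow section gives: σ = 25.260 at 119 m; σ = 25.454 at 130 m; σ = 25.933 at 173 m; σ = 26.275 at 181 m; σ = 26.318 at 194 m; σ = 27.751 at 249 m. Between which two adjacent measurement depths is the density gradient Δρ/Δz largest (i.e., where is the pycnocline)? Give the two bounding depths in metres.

Compute the density gradient over each adjacent pair:
  119–130 m: Δρ/Δz = 0.194/11 = 0.018 kg m⁻⁴
  130–173 m: Δρ/Δz = 0.479/43 = 0.011 kg m⁻⁴
  173–181 m: Δρ/Δz = 0.342/8 = 0.043 kg m⁻⁴
  181–194 m: Δρ/Δz = 0.043/13 = 3.3 × 10⁻³ kg m⁻⁴
  194–249 m: Δρ/Δz = 1.433/55 = 0.026 kg m⁻⁴
The largest gradient is in the 173–181 m interval — the pycnocline.

173–181 m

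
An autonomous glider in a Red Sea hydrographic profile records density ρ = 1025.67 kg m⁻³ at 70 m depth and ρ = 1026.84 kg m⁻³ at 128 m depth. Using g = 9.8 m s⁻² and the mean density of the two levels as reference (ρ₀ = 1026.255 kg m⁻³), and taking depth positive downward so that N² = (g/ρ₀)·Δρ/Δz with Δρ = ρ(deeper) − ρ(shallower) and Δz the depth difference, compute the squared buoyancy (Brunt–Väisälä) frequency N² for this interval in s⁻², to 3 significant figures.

Δρ = 1026.84 − 1025.67 = 1.17 kg m⁻³ over Δz = 128 − 70 = 58 m.
N² = (9.8/1026.255) × (1.17/58) = 1.9263 × 10⁻⁴ s⁻² ≈ 1.93 × 10⁻⁴ s⁻².

1.93 × 10⁻⁴ s⁻²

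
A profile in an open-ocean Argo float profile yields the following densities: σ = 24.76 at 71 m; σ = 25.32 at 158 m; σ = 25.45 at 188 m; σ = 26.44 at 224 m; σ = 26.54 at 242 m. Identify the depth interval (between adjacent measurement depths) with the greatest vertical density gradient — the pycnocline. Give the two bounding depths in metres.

188–224 m

Compute the density gradient over each adjacent pair:
  71–158 m: Δρ/Δz = 0.56/87 = 6.4 × 10⁻³ kg m⁻⁴
  158–188 m: Δρ/Δz = 0.13/30 = 4.3 × 10⁻³ kg m⁻⁴
  188–224 m: Δρ/Δz = 0.99/36 = 0.028 kg m⁻⁴
  224–242 m: Δρ/Δz = 0.10/18 = 5.6 × 10⁻³ kg m⁻⁴
The largest gradient is in the 188–224 m interval — the pycnocline.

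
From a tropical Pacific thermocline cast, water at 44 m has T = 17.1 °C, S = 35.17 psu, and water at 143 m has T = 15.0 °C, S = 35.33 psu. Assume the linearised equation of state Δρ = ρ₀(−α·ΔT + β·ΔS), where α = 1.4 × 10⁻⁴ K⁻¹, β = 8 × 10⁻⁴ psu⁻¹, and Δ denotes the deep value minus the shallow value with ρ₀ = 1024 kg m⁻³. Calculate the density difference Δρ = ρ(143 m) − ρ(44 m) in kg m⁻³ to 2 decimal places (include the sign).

+0.43 kg m⁻³

ΔT = -2.1 K, ΔS = +0.16 psu (deep − shallow).
Δρ/ρ₀ = −(1.4 × 10⁻⁴)(-2.1) + (8 × 10⁻⁴)(+0.16) = 4.22 × 10⁻⁴.
Δρ = 1024 × (4.22 × 10⁻⁴) = +0.43 kg m⁻³.
Positive Δρ: denser below, stable.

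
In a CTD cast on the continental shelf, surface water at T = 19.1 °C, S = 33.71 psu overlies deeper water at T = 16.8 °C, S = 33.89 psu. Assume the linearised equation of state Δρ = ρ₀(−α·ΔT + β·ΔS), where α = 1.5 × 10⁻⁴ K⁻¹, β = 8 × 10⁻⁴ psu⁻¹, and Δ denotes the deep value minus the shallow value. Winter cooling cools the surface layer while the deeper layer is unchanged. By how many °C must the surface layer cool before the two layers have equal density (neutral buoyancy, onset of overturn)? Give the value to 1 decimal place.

3.3 °C

Neutral buoyancy requires Δρ = 0, i.e. −α(T_deep − T_surf′) + β(S_deep − S_surf) = 0.
T_surf′ = T_deep − (β/α)·ΔS = 16.8 − (8 × 10⁻⁴/1.5 × 10⁻⁴)·(+0.18) = 15.840 °C.
Cooling required: 19.1 − (15.840) = 3.260 °C.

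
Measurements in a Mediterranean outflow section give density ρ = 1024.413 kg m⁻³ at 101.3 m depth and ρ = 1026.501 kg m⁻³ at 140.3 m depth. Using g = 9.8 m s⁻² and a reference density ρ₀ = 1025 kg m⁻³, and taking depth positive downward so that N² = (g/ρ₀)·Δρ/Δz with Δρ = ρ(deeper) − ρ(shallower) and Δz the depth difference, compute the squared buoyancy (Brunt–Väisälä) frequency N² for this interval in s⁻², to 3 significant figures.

5.12 × 10⁻⁴ s⁻²

Δρ = 1026.501 − 1024.413 = 2.088 kg m⁻³ over Δz = 140.3 − 101.3 = 39 m.
N² = (9.8/1025) × (2.088/39) = 5.1188 × 10⁻⁴ s⁻² ≈ 5.12 × 10⁻⁴ s⁻².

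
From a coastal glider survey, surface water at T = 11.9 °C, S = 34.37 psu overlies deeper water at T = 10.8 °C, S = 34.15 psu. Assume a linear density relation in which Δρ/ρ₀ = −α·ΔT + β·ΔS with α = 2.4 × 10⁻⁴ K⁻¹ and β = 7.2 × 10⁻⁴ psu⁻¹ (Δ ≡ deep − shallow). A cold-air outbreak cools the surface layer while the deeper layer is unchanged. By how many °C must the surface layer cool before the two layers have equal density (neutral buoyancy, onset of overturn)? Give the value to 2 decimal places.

0.44 °C

Neutral buoyancy requires Δρ = 0, i.e. −α(T_deep − T_surf′) + β(S_deep − S_surf) = 0.
T_surf′ = T_deep − (β/α)·ΔS = 10.8 − (7.2 × 10⁻⁴/2.4 × 10⁻⁴)·(-0.22) = 11.4600 °C.
Cooling required: 11.9 − (11.4600) = 0.4400 °C.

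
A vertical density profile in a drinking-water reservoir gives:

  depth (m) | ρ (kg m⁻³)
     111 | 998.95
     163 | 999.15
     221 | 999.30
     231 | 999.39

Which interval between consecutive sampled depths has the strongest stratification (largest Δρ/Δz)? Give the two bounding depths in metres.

221–231 m

Compute the density gradient over each adjacent pair:
  111–163 m: Δρ/Δz = 0.20/52 = 3.8 × 10⁻³ kg m⁻⁴
  163–221 m: Δρ/Δz = 0.15/58 = 2.6 × 10⁻³ kg m⁻⁴
  221–231 m: Δρ/Δz = 0.09/10 = 9.0 × 10⁻³ kg m⁻⁴
The largest gradient is in the 221–231 m interval — the pycnocline.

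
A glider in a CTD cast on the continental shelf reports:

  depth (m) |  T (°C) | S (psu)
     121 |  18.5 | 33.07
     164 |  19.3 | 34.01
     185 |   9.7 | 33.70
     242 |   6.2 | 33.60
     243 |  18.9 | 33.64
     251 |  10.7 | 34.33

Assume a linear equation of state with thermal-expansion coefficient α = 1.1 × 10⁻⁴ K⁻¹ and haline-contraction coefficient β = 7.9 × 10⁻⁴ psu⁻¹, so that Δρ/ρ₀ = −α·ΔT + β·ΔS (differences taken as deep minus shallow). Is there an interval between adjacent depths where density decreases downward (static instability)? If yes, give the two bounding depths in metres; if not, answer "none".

242–243 m

Evaluate Δρ/ρ₀ = −αΔT + βΔS across each adjacent pair:
  121–164 m: −αΔT+βΔS = −(1.1 × 10⁻⁴)(+0.8)+(7.9 × 10⁻⁴)(+0.94) = 6.5 × 10⁻⁴ → stable
  164–185 m: −αΔT+βΔS = −(1.1 × 10⁻⁴)(-9.6)+(7.9 × 10⁻⁴)(-0.31) = 8.1 × 10⁻⁴ → stable
  185–242 m: −αΔT+βΔS = −(1.1 × 10⁻⁴)(-3.5)+(7.9 × 10⁻⁴)(-0.10) = 3.1 × 10⁻⁴ → stable
  242–243 m: −αΔT+βΔS = −(1.1 × 10⁻⁴)(+12.7)+(7.9 × 10⁻⁴)(+0.04) = -1.4 × 10⁻³ → UNSTABLE
  243–251 m: −αΔT+βΔS = −(1.1 × 10⁻⁴)(-8.2)+(7.9 × 10⁻⁴)(+0.69) = 1.4 × 10⁻³ → stable
The 242–243 m interval has Δρ < 0: lighter water underlies denser water.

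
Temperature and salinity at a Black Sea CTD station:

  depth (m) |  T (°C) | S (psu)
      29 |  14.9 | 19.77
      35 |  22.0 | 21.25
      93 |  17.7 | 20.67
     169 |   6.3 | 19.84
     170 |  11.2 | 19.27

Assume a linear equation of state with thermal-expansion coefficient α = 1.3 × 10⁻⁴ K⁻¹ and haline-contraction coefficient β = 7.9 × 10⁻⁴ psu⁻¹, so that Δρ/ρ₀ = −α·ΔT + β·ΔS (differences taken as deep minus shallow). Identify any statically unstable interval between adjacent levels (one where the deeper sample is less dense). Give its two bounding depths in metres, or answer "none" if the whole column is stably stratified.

169–170 m

Evaluate Δρ/ρ₀ = −αΔT + βΔS across each adjacent pair:
  29–35 m: −αΔT+βΔS = −(1.3 × 10⁻⁴)(+7.1)+(7.9 × 10⁻⁴)(+1.48) = 2.5 × 10⁻⁴ → stable
  35–93 m: −αΔT+βΔS = −(1.3 × 10⁻⁴)(-4.3)+(7.9 × 10⁻⁴)(-0.58) = 1.0 × 10⁻⁴ → stable
  93–169 m: −αΔT+βΔS = −(1.3 × 10⁻⁴)(-11.4)+(7.9 × 10⁻⁴)(-0.83) = 8.3 × 10⁻⁴ → stable
  169–170 m: −αΔT+βΔS = −(1.3 × 10⁻⁴)(+4.9)+(7.9 × 10⁻⁴)(-0.57) = -1.1 × 10⁻³ → UNSTABLE
The 169–170 m interval has Δρ < 0: lighter water underlies denser water.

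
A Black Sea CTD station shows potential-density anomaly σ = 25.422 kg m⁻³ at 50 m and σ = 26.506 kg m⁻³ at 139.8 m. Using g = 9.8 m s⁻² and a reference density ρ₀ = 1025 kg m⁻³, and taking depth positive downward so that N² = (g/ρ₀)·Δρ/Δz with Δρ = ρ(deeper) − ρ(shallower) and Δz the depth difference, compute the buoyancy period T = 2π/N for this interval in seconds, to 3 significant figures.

Δρ = 1026.506 − 1025.422 = 1.084 kg m⁻³ over Δz = 139.8 − 50 = 89.8 m.
N² = (9.8/1025) × (1.084/89.8) = 1.1541 × 10⁻⁴ s⁻².
N = √(1.1541 × 10⁻⁴) = 0.010743 rad s⁻¹, so T = 2π/N = 584.86 s ≈ 585 s.

585 s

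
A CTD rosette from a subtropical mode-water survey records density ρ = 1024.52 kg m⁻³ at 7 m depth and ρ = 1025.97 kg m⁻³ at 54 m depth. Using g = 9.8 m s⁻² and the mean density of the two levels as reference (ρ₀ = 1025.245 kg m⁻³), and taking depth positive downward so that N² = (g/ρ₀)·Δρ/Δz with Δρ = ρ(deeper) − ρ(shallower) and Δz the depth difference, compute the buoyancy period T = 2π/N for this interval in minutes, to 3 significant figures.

Δρ = 1025.97 − 1024.52 = 1.45 kg m⁻³ over Δz = 54 − 7 = 47 m.
N² = (9.8/1025.245) × (1.45/47) = 2.9490 × 10⁻⁴ s⁻².
N = √(2.9490 × 10⁻⁴) = 0.017173 rad s⁻¹, so T = 2π/N = 365.88 s = 6.0980 min ≈ 6.10 min.

6.10 min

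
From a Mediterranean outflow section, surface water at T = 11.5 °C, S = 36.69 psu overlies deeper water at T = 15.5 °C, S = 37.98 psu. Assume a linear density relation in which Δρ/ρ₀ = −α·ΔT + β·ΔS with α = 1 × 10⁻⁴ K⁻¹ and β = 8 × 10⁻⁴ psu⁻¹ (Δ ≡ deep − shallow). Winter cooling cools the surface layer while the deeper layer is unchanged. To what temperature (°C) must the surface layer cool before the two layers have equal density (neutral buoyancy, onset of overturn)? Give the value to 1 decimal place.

5.2 °C

Neutral buoyancy requires Δρ = 0, i.e. −α(T_deep − T_surf′) + β(S_deep − S_surf) = 0.
T_surf′ = T_deep − (β/α)·ΔS = 15.5 − (8 × 10⁻⁴/1 × 10⁻⁴)·(+1.29) = 5.180 °C.
Cooling required: 11.5 − (5.180) = 6.320 °C.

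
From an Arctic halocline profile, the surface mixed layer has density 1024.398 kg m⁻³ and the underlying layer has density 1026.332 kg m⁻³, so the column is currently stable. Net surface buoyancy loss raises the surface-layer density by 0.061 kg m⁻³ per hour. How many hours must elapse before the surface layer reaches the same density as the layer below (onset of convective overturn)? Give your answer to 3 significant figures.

31.7 hours

Density deficit of the surface layer: 1026.332 − 1024.398 = 1.934 kg m⁻³.
Required change = 1.934 / 0.061 = 31.7 hours.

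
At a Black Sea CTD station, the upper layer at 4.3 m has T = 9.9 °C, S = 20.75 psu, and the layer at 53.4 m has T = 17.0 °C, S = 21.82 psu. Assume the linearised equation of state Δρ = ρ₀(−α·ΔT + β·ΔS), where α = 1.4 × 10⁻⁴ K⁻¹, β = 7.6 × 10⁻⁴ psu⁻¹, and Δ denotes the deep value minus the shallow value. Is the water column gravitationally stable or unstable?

unstable

ΔT = 17.0 − 9.9 = +7.1 K and ΔS = 21.82 − 20.75 = +1.07 psu (deep − shallow).
−αΔT = -9.94 × 10⁻⁴; βΔS = 8.132 × 10⁻⁴; sum Δρ/ρ₀ = -1.808 × 10⁻⁴.
Δρ/ρ₀ < 0, so Δρ < 0: deeper water is lighter → statically unstable; the column would overturn.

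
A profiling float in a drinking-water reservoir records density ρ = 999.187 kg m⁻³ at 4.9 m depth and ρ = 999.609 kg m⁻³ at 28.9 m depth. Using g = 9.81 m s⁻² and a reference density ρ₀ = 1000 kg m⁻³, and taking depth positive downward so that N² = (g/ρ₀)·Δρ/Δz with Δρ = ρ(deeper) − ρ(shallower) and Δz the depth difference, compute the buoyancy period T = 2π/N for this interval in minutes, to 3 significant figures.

Δρ = 999.609 − 999.187 = 0.422 kg m⁻³ over Δz = 28.9 − 4.9 = 24 m.
N² = (9.81/1000) × (0.422/24) = 1.7249 × 10⁻⁴ s⁻².
N = √(1.7249 × 10⁻⁴) = 0.013134 rad s⁻¹, so T = 2π/N = 478.39 s = 7.9732 min ≈ 7.97 min.

7.97 min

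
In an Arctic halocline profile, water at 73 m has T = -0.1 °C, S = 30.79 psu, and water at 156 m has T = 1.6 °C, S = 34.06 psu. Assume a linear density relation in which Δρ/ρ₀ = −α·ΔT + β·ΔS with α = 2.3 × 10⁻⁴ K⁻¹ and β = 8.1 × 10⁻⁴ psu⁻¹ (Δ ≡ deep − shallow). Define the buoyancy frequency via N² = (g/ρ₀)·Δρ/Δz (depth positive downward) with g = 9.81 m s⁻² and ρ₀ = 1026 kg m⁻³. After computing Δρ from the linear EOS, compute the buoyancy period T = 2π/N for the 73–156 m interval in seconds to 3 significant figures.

ΔT = +1.7 K, ΔS = +3.27 psu (deep − shallow).
Δρ/ρ₀ = −αΔT + βΔS = -3.91 × 10⁻⁴ + 2.6487 × 10⁻³ = 2.2577 × 10⁻³, so Δρ ≈ 2.316 kg m⁻³.
N² = (g/ρ₀)·Δρ/Δz = g·(Δρ/ρ₀)/Δz = 9.81 × 2.2577 × 10⁻³ / 83 = 2.6684 × 10⁻⁴ s⁻².
N = √(2.6684 × 10⁻⁴) = 0.016335 rad s⁻¹ → T = 2π/N = 384.65 s ≈ 385 s.

385 s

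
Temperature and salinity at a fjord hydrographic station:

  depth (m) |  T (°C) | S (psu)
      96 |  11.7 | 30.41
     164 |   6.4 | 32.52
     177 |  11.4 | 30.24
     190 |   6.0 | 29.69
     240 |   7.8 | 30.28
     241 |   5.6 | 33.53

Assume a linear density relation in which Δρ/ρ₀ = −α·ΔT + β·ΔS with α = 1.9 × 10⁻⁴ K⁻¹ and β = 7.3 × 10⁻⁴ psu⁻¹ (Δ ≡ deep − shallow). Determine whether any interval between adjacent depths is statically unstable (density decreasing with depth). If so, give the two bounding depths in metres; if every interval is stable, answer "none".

Evaluate Δρ/ρ₀ = −αΔT + βΔS across each adjacent pair:
  96–164 m: −αΔT+βΔS = −(1.9 × 10⁻⁴)(-5.3)+(7.3 × 10⁻⁴)(+2.11) = 2.5 × 10⁻³ → stable
  164–177 m: −αΔT+βΔS = −(1.9 × 10⁻⁴)(+5.0)+(7.3 × 10⁻⁴)(-2.28) = -2.6 × 10⁻³ → UNSTABLE
  177–190 m: −αΔT+βΔS = −(1.9 × 10⁻⁴)(-5.4)+(7.3 × 10⁻⁴)(-0.55) = 6.2 × 10⁻⁴ → stable
  190–240 m: −αΔT+βΔS = −(1.9 × 10⁻⁴)(+1.8)+(7.3 × 10⁻⁴)(+0.59) = 8.9 × 10⁻⁵ → stable
  240–241 m: −αΔT+βΔS = −(1.9 × 10⁻⁴)(-2.2)+(7.3 × 10⁻⁴)(+3.25) = 2.8 × 10⁻³ → stable
The 164–177 m interval has Δρ < 0: lighter water underlies denser water.

164–177 m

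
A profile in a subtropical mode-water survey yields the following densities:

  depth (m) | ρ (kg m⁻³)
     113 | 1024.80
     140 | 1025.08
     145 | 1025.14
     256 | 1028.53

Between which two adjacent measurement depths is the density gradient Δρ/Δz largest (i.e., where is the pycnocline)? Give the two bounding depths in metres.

Compute the density gradient over each adjacent pair:
  113–140 m: Δρ/Δz = 0.28/27 = 0.010 kg m⁻⁴
  140–145 m: Δρ/Δz = 0.06/5 = 0.012 kg m⁻⁴
  145–256 m: Δρ/Δz = 3.39/111 = 0.031 kg m⁻⁴
The largest gradient is in the 145–256 m interval — the pycnocline.

145–256 m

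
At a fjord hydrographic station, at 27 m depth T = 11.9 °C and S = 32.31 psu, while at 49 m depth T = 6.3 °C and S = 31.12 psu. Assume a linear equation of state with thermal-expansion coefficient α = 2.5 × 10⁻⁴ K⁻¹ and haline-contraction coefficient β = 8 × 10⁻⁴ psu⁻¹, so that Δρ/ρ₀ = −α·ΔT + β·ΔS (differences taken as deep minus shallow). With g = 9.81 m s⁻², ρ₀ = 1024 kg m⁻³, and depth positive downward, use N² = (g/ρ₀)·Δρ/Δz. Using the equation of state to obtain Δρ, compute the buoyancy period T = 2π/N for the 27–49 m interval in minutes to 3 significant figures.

7.41 min

ΔT = -5.6 K, ΔS = -1.19 psu (deep − shallow).
Δρ/ρ₀ = −αΔT + βΔS = 1.40 × 10⁻³ − 9.52 × 10⁻⁴ = 4.48 × 10⁻⁴, so Δρ ≈ 0.4588 kg m⁻³.
N² = (g/ρ₀)·Δρ/Δz = g·(Δρ/ρ₀)/Δz = 9.81 × 4.48 × 10⁻⁴ / 22 = 1.9977 × 10⁻⁴ s⁻².
N = √(1.9977 × 10⁻⁴) = 0.014134 rad s⁻¹ → T = 2π/N = 444.54 s = 7.4090 min ≈ 7.41 min.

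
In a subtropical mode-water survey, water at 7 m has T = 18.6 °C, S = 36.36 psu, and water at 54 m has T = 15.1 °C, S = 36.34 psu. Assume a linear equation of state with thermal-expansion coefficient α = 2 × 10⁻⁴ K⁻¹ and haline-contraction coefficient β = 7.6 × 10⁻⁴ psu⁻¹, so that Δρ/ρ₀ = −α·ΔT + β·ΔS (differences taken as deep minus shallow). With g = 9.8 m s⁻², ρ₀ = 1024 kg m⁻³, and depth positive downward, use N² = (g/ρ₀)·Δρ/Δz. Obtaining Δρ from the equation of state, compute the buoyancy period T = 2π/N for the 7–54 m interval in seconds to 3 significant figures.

526 s

ΔT = -3.5 K, ΔS = -0.02 psu (deep − shallow).
Δρ/ρ₀ = −αΔT + βΔS = 7.00 × 10⁻⁴ − 1.52 × 10⁻⁵ = 6.848 × 10⁻⁴, so Δρ ≈ 0.7012 kg m⁻³.
N² = (g/ρ₀)·Δρ/Δz = g·(Δρ/ρ₀)/Δz = 9.8 × 6.848 × 10⁻⁴ / 47 = 1.4279 × 10⁻⁴ s⁻².
N = √(1.4279 × 10⁻⁴) = 0.011949 rad s⁻¹ → T = 2π/N = 525.83 s ≈ 526 s.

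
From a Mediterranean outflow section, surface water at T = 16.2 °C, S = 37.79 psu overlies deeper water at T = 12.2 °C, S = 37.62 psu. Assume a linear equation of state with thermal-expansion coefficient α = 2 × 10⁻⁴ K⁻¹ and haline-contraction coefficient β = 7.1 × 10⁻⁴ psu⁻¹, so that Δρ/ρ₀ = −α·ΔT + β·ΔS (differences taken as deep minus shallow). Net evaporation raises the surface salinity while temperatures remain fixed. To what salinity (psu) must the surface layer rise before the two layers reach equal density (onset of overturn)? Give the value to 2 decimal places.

Neutral buoyancy requires −α(T_deep − T_surf) + β(S_deep − S_surf′) = 0.
S_surf′ = S_deep − (α/β)·ΔT = 37.62 − (2 × 10⁻⁴/7.1 × 10⁻⁴)·(-4.0) = 38.7468 psu.
Increase required: 38.7468 − 37.79 = 0.9568 psu.

38.75 psu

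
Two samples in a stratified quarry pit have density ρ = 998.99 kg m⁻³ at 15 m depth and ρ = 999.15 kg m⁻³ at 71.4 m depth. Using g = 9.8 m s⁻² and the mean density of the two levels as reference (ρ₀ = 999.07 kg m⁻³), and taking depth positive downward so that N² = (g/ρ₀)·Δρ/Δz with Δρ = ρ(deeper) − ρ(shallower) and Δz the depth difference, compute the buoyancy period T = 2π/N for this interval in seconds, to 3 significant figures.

Δρ = 999.15 − 998.99 = 0.16 kg m⁻³ over Δz = 71.4 − 15 = 56.4 m.
N² = (9.8/999.07) × (0.16/56.4) = 2.7827 × 10⁻⁵ s⁻².
N = √(2.7827 × 10⁻⁵) = 5.2751 × 10⁻³ rad s⁻¹, so T = 2π/N = 1.1911 × 10³ s ≈ 1.19 × 10³ s.

1.19 × 10³ s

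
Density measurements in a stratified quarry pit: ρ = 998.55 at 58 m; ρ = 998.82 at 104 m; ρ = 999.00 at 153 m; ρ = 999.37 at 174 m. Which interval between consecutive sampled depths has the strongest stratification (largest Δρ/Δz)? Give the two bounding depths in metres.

Compute the density gradient over each adjacent pair:
  58–104 m: Δρ/Δz = 0.27/46 = 5.9 × 10⁻³ kg m⁻⁴
  104–153 m: Δρ/Δz = 0.18/49 = 3.7 × 10⁻³ kg m⁻⁴
  153–174 m: Δρ/Δz = 0.37/21 = 0.018 kg m⁻⁴
The largest gradient is in the 153–174 m interval — the pycnocline.

153–174 m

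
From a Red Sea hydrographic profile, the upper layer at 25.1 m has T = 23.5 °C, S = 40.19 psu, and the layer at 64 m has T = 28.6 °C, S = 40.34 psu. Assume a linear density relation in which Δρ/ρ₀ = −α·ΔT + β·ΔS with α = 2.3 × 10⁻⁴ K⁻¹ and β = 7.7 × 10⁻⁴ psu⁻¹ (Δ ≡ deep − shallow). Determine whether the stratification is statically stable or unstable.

unstable

ΔT = 28.6 − 23.5 = +5.1 K and ΔS = 40.34 − 40.19 = +0.15 psu (deep − shallow).
−αΔT = -1.173 × 10⁻³; βΔS = 1.155 × 10⁻⁴; sum Δρ/ρ₀ = -1.0575 × 10⁻³.
Δρ/ρ₀ < 0, so Δρ < 0: deeper water is lighter → statically unstable; the column would overturn.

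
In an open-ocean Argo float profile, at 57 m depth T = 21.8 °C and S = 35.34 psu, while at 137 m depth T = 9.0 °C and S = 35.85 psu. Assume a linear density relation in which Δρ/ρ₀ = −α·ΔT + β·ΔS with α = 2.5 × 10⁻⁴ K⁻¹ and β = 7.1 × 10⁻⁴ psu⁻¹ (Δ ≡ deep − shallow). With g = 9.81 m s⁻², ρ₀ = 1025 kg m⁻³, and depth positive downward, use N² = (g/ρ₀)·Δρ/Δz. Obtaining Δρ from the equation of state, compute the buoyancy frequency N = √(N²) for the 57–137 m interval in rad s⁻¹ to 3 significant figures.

0.0209 rad s⁻¹

ΔT = -12.8 K, ΔS = +0.51 psu (deep − shallow).
Δρ/ρ₀ = −αΔT + βΔS = 3.20 × 10⁻³ + 3.621 × 10⁻⁴ = 3.5621 × 10⁻³, so Δρ ≈ 3.651 kg m⁻³.
N² = (g/ρ₀)·Δρ/Δz = g·(Δρ/ρ₀)/Δz = 9.81 × 3.5621 × 10⁻³ / 80 = 4.3680 × 10⁻⁴ s⁻².
N = √(4.3680 × 10⁻⁴) = 0.020900 rad s⁻¹ ≈ 0.0209 rad s⁻¹.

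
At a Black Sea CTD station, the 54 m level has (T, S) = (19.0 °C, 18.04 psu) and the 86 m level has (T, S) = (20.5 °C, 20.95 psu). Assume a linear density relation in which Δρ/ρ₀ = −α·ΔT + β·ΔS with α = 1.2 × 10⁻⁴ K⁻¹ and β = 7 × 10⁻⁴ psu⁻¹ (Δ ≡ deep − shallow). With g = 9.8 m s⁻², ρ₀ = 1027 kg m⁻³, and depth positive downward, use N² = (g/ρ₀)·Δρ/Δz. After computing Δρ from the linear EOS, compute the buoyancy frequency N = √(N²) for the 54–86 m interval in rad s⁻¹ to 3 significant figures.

0.0238 rad s⁻¹

ΔT = +1.5 K, ΔS = +2.91 psu (deep − shallow).
Δρ/ρ₀ = −αΔT + βΔS = -1.80 × 10⁻⁴ + 2.037 × 10⁻³ = 1.857 × 10⁻³, so Δρ ≈ 1.907 kg m⁻³.
N² = (g/ρ₀)·Δρ/Δz = g·(Δρ/ρ₀)/Δz = 9.8 × 1.857 × 10⁻³ / 32 = 5.6871 × 10⁻⁴ s⁻².
N = √(5.6871 × 10⁻⁴) = 0.023848 rad s⁻¹ ≈ 0.0238 rad s⁻¹.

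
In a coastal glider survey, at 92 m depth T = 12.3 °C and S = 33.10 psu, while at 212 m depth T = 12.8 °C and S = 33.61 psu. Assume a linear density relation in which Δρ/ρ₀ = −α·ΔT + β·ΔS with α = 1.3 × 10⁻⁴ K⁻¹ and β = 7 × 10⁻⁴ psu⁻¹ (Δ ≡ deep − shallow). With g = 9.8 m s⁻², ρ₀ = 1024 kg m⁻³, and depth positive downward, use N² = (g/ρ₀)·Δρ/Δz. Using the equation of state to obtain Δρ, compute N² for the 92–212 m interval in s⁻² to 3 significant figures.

2.38 × 10⁻⁵ s⁻²

ΔT = +0.5 K, ΔS = +0.51 psu (deep − shallow).
Δρ/ρ₀ = −αΔT + βΔS = -6.50 × 10⁻⁵ + 3.57 × 10⁻⁴ = 2.92 × 10⁻⁴, so Δρ ≈ 0.2990 kg m⁻³.
N² = (g/ρ₀)·Δρ/Δz = g·(Δρ/ρ₀)/Δz = 9.8 × 2.92 × 10⁻⁴ / 120 = 2.3847 × 10⁻⁵ s⁻² ≈ 2.38 × 10⁻⁵ s⁻².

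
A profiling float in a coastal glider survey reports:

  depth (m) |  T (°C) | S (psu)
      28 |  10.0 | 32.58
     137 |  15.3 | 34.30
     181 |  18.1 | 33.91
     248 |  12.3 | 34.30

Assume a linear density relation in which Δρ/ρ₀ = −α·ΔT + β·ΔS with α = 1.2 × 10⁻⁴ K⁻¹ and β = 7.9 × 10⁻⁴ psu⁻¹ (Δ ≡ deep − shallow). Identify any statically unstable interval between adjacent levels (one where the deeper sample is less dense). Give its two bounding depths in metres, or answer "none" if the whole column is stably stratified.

Evaluate Δρ/ρ₀ = −αΔT + βΔS across each adjacent pair:
  28–137 m: −αΔT+βΔS = −(1.2 × 10⁻⁴)(+5.3)+(7.9 × 10⁻⁴)(+1.72) = 7.2 × 10⁻⁴ → stable
  137–181 m: −αΔT+βΔS = −(1.2 × 10⁻⁴)(+2.8)+(7.9 × 10⁻⁴)(-0.39) = -6.4 × 10⁻⁴ → UNSTABLE
  181–248 m: −αΔT+βΔS = −(1.2 × 10⁻⁴)(-5.8)+(7.9 × 10⁻⁴)(+0.39) = 1.0 × 10⁻³ → stable
The 137–181 m interval has Δρ < 0: lighter water underlies denser water.

137–181 m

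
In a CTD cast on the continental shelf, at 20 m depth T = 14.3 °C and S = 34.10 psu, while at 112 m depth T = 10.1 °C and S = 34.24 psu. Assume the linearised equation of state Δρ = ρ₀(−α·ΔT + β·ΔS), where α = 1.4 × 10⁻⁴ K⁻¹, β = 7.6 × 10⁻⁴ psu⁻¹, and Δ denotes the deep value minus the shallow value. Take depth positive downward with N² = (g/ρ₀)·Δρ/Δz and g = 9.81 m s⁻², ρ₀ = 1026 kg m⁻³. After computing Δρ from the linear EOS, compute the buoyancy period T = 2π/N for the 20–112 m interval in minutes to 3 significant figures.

ΔT = -4.2 K, ΔS = +0.14 psu (deep − shallow).
Δρ/ρ₀ = −αΔT + βΔS = 5.88 × 10⁻⁴ + 1.064 × 10⁻⁴ = 6.944 × 10⁻⁴, so Δρ ≈ 0.7125 kg m⁻³.
N² = (g/ρ₀)·Δρ/Δz = g·(Δρ/ρ₀)/Δz = 9.81 × 6.944 × 10⁻⁴ / 92 = 7.4044 × 10⁻⁵ s⁻².
N = √(7.4044 × 10⁻⁵) = 8.6049 × 10⁻³ rad s⁻¹ → T = 2π/N = 730.19 s = 12.170 min ≈ 12.2 min.

12.2 min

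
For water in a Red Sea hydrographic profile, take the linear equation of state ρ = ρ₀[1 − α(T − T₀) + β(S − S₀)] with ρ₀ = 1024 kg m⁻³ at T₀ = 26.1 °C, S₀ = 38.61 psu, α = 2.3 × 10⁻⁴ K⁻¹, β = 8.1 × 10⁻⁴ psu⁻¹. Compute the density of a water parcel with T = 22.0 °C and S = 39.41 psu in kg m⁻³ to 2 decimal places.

1025.63 kg m⁻³

T − T₀ = -4.1 K, S − S₀ = +0.80 psu.
Bracket = 1 − α·(-4.1) + β·(+0.80) = 1 + (1.591 × 10⁻³) = 1.0015910.
ρ = 1024 × 1.0015910 = 1025.63 kg m⁻³.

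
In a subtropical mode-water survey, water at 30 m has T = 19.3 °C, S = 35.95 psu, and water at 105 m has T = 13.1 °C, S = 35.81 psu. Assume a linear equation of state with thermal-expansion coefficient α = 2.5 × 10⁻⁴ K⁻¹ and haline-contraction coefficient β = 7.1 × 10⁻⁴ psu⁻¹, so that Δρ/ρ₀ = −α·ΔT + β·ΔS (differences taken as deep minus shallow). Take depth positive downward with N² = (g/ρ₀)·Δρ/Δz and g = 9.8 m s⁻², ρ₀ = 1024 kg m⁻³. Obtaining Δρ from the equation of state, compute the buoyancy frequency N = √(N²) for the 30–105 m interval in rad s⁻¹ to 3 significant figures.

0.0138 rad s⁻¹

ΔT = -6.2 K, ΔS = -0.14 psu (deep − shallow).
Δρ/ρ₀ = −αΔT + βΔS = 1.55 × 10⁻³ − 9.94 × 10⁻⁵ = 1.4506 × 10⁻³, so Δρ ≈ 1.485 kg m⁻³.
N² = (g/ρ₀)·Δρ/Δz = g·(Δρ/ρ₀)/Δz = 9.8 × 1.4506 × 10⁻³ / 75 = 1.8955 × 10⁻⁴ s⁻².
N = √(1.8955 × 10⁻⁴) = 0.013768 rad s⁻¹ ≈ 0.0138 rad s⁻¹.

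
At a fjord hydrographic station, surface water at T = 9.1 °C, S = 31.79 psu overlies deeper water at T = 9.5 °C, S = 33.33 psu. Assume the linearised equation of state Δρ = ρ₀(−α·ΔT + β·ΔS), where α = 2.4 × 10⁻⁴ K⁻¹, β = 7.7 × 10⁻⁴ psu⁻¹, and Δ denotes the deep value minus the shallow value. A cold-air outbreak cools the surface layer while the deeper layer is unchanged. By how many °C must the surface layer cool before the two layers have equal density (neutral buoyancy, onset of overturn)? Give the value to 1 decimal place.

Neutral buoyancy requires Δρ = 0, i.e. −α(T_deep − T_surf′) + β(S_deep − S_surf) = 0.
T_surf′ = T_deep − (β/α)·ΔS = 9.5 − (7.7 × 10⁻⁴/2.4 × 10⁻⁴)·(+1.54) = 4.559 °C.
Cooling required: 9.1 − (4.559) = 4.541 °C.

4.5 °C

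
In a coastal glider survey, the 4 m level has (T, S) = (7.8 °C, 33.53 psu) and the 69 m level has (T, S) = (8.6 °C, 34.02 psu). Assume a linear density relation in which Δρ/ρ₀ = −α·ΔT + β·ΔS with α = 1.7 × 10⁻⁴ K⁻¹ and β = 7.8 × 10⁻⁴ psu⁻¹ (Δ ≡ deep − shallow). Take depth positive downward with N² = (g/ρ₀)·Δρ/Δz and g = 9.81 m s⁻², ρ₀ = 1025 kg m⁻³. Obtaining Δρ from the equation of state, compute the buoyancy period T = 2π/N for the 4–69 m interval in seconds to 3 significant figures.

ΔT = +0.8 K, ΔS = +0.49 psu (deep − shallow).
Δρ/ρ₀ = −αΔT + βΔS = -1.36 × 10⁻⁴ + 3.822 × 10⁻⁴ = 2.462 × 10⁻⁴, so Δρ ≈ 0.2524 kg m⁻³.
N² = (g/ρ₀)·Δρ/Δz = g·(Δρ/ρ₀)/Δz = 9.81 × 2.462 × 10⁻⁴ / 65 = 3.7157 × 10⁻⁵ s⁻².
N = √(3.7157 × 10⁻⁵) = 6.0957 × 10⁻³ rad s⁻¹ → T = 2π/N = 1.0308 × 10³ s ≈ 1.03 × 10³ s.

1.03 × 10³ s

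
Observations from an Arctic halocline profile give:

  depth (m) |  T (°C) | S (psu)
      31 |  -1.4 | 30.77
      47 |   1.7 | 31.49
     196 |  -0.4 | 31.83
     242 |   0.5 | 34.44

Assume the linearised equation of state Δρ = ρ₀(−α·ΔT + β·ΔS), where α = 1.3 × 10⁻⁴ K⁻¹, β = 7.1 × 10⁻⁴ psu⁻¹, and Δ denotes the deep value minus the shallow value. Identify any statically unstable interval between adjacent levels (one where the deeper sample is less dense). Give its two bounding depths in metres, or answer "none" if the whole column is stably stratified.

none

Evaluate Δρ/ρ₀ = −αΔT + βΔS across each adjacent pair:
  31–47 m: −αΔT+βΔS = −(1.3 × 10⁻⁴)(+3.1)+(7.1 × 10⁻⁴)(+0.72) = 1.1 × 10⁻⁴ → stable
  47–196 m: −αΔT+βΔS = −(1.3 × 10⁻⁴)(-2.1)+(7.1 × 10⁻⁴)(+0.34) = 5.1 × 10⁻⁴ → stable
  196–242 m: −αΔT+βΔS = −(1.3 × 10⁻⁴)(+0.9)+(7.1 × 10⁻⁴)(+2.61) = 1.7 × 10⁻³ → stable
Every interval has Δρ > 0: the column is stably stratified throughout.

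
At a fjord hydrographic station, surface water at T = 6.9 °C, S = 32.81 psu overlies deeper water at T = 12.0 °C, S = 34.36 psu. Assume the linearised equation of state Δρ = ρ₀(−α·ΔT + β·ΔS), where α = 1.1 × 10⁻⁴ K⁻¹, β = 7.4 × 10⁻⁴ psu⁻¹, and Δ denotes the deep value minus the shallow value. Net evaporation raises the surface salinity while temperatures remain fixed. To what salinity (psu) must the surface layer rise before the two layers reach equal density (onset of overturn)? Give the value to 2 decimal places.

Neutral buoyancy requires −α(T_deep − T_surf) + β(S_deep − S_surf′) = 0.
S_surf′ = S_deep − (α/β)·ΔT = 34.36 − (1.1 × 10⁻⁴/7.4 × 10⁻⁴)·(+5.1) = 33.6019 psu.
Increase required: 33.6019 − 32.81 = 0.7919 psu.

33.60 psu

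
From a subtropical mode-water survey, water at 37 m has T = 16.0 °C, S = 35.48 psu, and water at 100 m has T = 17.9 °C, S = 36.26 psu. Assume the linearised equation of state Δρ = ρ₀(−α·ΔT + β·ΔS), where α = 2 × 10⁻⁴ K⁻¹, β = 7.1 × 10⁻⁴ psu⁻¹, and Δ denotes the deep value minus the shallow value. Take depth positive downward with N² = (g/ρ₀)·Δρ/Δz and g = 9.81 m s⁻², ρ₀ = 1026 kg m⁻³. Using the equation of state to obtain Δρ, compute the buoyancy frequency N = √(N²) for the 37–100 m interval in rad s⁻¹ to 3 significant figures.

ΔT = +1.9 K, ΔS = +0.78 psu (deep − shallow).
Δρ/ρ₀ = −αΔT + βΔS = -3.80 × 10⁻⁴ + 5.538 × 10⁻⁴ = 1.738 × 10⁻⁴, so Δρ ≈ 0.1783 kg m⁻³.
N² = (g/ρ₀)·Δρ/Δz = g·(Δρ/ρ₀)/Δz = 9.81 × 1.738 × 10⁻⁴ / 63 = 2.7063 × 10⁻⁵ s⁻².
N = √(2.7063 × 10⁻⁵) = 5.2022 × 10⁻³ rad s⁻¹ ≈ 5.20 × 10⁻³ rad s⁻¹.

5.20 × 10⁻³ rad s⁻¹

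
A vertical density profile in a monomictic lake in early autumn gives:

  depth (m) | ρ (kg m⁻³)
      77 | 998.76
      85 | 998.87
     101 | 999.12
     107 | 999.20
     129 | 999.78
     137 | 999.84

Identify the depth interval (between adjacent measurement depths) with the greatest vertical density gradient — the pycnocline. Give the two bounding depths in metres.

107–129 m

Compute the density gradient over each adjacent pair:
  77–85 m: Δρ/Δz = 0.11/8 = 0.014 kg m⁻⁴
  85–101 m: Δρ/Δz = 0.25/16 = 0.016 kg m⁻⁴
  101–107 m: Δρ/Δz = 0.08/6 = 0.013 kg m⁻⁴
  107–129 m: Δρ/Δz = 0.58/22 = 0.026 kg m⁻⁴
  129–137 m: Δρ/Δz = 0.06/8 = 7.5 × 10⁻³ kg m⁻⁴
The largest gradient is in the 107–129 m interval — the pycnocline.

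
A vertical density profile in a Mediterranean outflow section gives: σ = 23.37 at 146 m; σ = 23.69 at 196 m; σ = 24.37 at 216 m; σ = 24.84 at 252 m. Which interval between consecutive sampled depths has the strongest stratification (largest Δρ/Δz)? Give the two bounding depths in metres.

Compute the density gradient over each adjacent pair:
  146–196 m: Δρ/Δz = 0.32/50 = 6.4 × 10⁻³ kg m⁻⁴
  196–216 m: Δρ/Δz = 0.68/20 = 0.034 kg m⁻⁴
  216–252 m: Δρ/Δz = 0.47/36 = 0.013 kg m⁻⁴
The largest gradient is in the 196–216 m interval — the pycnocline.

196–216 m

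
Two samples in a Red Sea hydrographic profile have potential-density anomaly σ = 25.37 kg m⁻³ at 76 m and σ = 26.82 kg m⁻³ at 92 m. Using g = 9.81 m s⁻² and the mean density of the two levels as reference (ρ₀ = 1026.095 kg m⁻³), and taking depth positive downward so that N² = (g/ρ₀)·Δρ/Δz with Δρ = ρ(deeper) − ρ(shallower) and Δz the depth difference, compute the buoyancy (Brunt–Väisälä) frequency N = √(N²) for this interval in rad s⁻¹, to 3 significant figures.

Δρ = 1026.82 − 1025.37 = 1.45 kg m⁻³ over Δz = 92 − 76 = 16 m.
N² = (9.81/1026.095) × (1.45/16) = 8.6642 × 10⁻⁴ s⁻².
N = √(8.6642 × 10⁻⁴) = 0.029435 rad s⁻¹ ≈ 0.0294 rad s⁻¹.

0.0294 rad s⁻¹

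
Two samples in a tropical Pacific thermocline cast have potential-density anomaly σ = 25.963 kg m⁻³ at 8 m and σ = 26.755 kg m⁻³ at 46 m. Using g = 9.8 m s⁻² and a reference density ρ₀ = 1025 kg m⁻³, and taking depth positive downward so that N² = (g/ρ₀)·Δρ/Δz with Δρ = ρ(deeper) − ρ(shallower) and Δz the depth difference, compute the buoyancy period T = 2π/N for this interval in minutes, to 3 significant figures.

7.42 min

Δρ = 1026.755 − 1025.963 = 0.792 kg m⁻³ over Δz = 46 − 8 = 38 m.
N² = (9.8/1025) × (0.792/38) = 1.9927 × 10⁻⁴ s⁻².
N = √(1.9927 × 10⁻⁴) = 0.014116 rad s⁻¹, so T = 2π/N = 445.11 s = 7.4185 min ≈ 7.42 min.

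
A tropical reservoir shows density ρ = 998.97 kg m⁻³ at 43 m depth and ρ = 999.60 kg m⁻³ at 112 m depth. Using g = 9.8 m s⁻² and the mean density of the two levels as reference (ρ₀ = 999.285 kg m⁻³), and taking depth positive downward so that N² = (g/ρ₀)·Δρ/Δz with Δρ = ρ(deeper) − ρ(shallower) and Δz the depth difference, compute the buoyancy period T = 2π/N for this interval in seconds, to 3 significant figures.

Δρ = 999.60 − 998.97 = 0.63 kg m⁻³ over Δz = 112 − 43 = 69 m.
N² = (9.8/999.285) × (0.63/69) = 8.9542 × 10⁻⁵ s⁻².
N = √(8.9542 × 10⁻⁵) = 9.4627 × 10⁻³ rad s⁻¹, so T = 2π/N = 663.99 s ≈ 664 s.
Since Δρ > 0 the layer is stably stratified.

664 s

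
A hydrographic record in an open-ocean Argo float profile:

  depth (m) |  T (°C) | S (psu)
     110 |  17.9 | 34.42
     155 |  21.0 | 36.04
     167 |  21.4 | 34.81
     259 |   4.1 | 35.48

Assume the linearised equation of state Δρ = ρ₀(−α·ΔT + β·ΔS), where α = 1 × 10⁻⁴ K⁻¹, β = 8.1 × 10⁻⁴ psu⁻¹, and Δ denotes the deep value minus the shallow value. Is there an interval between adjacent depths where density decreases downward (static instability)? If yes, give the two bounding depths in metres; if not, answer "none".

155–167 m

Evaluate Δρ/ρ₀ = −αΔT + βΔS across each adjacent pair:
  110–155 m: −αΔT+βΔS = −(1 × 10⁻⁴)(+3.1)+(8.1 × 10⁻⁴)(+1.62) = 1.0 × 10⁻³ → stable
  155–167 m: −αΔT+βΔS = −(1 × 10⁻⁴)(+0.4)+(8.1 × 10⁻⁴)(-1.23) = -1.0 × 10⁻³ → UNSTABLE
  167–259 m: −αΔT+βΔS = −(1 × 10⁻⁴)(-17.3)+(8.1 × 10⁻⁴)(+0.67) = 2.3 × 10⁻³ → stable
The 155–167 m interval has Δρ < 0: lighter water underlies denser water.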